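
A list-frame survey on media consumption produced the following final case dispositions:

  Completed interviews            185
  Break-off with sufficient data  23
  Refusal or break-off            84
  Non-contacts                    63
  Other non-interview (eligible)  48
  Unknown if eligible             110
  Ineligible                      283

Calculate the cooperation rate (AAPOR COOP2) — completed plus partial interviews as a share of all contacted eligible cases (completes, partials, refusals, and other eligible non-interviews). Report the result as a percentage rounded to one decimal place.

Numerator = 185 + 23 = 208
Denominator = 185 + 23 + 84 + 48 = 340
COOP2 = 208 / 340 = 0.6118

61.2%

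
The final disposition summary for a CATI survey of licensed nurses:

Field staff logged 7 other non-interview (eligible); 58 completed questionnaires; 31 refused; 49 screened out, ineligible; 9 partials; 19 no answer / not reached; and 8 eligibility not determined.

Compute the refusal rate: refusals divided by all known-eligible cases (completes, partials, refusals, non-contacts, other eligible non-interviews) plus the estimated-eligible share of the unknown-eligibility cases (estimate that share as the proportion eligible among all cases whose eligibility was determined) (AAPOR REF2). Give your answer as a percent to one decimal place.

Numerator → 31
Known eligible → 58 + 9 + 31 + 19 + 7 = 124
e = 124 / (124 + 49) = 124 / 173 = 0.7168
e × U → 0.7168 × 8 = 5.73
Denominator → 124 + 5.73 = 129.73
REF2 = 31 / 129.73 = 0.2390

23.9%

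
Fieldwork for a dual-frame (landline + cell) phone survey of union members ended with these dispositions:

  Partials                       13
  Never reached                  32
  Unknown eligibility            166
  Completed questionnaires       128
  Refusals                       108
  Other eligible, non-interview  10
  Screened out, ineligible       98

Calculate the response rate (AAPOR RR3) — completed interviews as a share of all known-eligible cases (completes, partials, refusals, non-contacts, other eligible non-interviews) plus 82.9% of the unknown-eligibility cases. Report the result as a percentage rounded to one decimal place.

29.9%

Numerator: 128
Eligible (known): 128 + 13 + 108 + 32 + 10 = 291
Eligible share of unknowns: 0.8290 × 166 = 137.61
Denominator: 291 + 137.61 = 428.61
RR3 = 128 / 428.61 = 0.2986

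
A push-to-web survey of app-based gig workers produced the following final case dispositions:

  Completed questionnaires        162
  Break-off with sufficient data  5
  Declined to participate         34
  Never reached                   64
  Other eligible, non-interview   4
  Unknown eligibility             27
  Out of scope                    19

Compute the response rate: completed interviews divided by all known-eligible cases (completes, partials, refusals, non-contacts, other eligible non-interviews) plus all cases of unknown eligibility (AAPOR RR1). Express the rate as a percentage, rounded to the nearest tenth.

Num = 162
Denominator = 162 + 5 + 34 + 64 + 4 + 27 = 296
RR1 = 162 / 296 = 0.5473

54.7%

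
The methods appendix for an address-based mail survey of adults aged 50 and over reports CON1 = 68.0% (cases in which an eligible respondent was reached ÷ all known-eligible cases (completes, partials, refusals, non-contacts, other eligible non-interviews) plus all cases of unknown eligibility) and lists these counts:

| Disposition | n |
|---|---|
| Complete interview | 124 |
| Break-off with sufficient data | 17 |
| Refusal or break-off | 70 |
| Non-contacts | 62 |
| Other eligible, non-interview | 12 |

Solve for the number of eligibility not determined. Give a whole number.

Num: 124 + 17 + 70 + 12 = 223
CON1 = 223 / D = 0.680
D = 223 / 0.680 = 327.9
Remaining denominator categories sum to 285
eligibility not determined = 327.9 − 285 ≈ 43

43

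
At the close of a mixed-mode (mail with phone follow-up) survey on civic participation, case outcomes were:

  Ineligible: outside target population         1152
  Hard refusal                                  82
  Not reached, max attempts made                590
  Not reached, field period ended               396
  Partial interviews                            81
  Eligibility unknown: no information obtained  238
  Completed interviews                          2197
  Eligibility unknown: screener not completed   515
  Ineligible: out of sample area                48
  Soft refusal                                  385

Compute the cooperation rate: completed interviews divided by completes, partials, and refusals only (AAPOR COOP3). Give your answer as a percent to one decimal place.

Declined to participate = 82 + 385 = 467
Non-contacts = 396 + 590 = 986
Unknown eligibility = 515 + 238 = 753
Ineligible = 1152 + 48 = 1200
Num = 2197
Denominator = 2197 + 81 + 467 = 2745
COOP3 = 2197 / 2745 = 0.8004

80.0%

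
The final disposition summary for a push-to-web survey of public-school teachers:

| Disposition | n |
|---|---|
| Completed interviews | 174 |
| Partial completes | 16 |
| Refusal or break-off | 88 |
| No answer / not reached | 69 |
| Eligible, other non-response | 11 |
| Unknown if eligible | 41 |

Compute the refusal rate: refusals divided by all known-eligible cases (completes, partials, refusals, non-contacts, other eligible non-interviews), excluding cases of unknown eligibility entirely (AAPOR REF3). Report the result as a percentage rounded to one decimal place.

Top → 88
Base → 174 + 16 + 88 + 69 + 11 = 358
REF3 = 88 / 358 = 0.2458

24.6%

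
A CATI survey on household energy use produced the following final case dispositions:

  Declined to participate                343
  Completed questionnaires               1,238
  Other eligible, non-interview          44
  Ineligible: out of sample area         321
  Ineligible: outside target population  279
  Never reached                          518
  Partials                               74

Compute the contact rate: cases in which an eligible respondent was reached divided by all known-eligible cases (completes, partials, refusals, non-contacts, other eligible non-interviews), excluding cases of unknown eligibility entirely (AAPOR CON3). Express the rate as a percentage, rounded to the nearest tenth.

76.6%

Out of scope = 279 + 321 = 600
Top = 1238 + 74 + 343 + 44 = 1699
Denominator = 1238 + 74 + 343 + 518 + 44 = 2217
CON3 = 1699 / 2217 = 0.7664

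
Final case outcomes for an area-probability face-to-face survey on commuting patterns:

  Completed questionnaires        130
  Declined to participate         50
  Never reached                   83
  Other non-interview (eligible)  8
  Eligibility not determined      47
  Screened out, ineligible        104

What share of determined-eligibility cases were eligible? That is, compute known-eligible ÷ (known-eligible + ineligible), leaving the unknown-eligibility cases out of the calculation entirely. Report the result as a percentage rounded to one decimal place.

Determined eligible: 130 + 50 + 83 + 8 = 271
e = 271 / (271 + 104) = 271 / 375 = 0.7227

72.3%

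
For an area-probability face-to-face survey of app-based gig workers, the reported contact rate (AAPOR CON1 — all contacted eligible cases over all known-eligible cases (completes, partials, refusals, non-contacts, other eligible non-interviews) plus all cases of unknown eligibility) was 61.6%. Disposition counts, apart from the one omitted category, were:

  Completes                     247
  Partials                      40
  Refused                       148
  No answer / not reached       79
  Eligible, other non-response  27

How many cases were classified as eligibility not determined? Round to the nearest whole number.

209

Top = 247 + 40 + 148 + 27 = 462
CON1 = 462 / D = 0.616
D = 462 / 0.616 = 750.0
Rest of base = 541
eligibility not determined = 750.0 − 541 ≈ 209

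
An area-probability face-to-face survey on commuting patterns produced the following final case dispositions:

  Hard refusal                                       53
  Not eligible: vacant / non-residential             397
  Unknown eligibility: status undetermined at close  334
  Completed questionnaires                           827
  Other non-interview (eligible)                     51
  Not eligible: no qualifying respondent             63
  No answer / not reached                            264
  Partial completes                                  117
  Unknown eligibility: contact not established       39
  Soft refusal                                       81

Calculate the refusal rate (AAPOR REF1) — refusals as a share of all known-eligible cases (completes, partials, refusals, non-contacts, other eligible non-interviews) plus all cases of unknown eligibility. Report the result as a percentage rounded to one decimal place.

7.6%

Refusal or break-off = 53 + 81 = 134
Unknown eligibility = 39 + 334 = 373
Ineligible = 63 + 397 = 460
Top → 134
Denominator → 827 + 117 + 134 + 264 + 51 + 373 = 1766
REF1 = 134 / 1766 = 0.0759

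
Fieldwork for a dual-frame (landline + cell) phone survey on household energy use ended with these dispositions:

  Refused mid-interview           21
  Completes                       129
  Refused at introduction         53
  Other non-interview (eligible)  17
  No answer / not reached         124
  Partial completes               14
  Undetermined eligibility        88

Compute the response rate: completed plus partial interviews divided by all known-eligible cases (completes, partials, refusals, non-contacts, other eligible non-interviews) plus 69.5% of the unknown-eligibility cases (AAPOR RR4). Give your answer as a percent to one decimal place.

Refused = 53 + 21 = 74
Numerator = 129 + 14 = 143
Known eligible = 129 + 14 + 74 + 124 + 17 = 358
Eligible share of unknowns = 0.6950 × 88 = 61.16
Denominator = 358 + 61.16 = 419.16
RR4 = 143 / 419.16 = 0.3412

34.1%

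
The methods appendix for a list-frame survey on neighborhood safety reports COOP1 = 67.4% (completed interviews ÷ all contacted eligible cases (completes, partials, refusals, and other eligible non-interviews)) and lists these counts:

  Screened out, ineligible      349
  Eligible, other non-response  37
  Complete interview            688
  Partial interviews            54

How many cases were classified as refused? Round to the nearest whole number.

COOP1 = 688 / D = 0.674
D = 688 / 0.674 = 1020.8
Other denominator terms total 779
refused = 1020.8 − 779 ≈ 242

242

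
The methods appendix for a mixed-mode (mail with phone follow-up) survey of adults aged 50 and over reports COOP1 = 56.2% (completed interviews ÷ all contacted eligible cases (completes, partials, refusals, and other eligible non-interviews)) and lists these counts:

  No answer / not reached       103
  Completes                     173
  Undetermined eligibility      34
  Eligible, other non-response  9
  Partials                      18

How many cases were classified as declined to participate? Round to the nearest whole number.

COOP1 = 173 / D = 0.562
D = 173 / 0.562 = 307.8
Remaining denominator categories sum to 200
declined to participate = 307.8 − 200 ≈ 108

108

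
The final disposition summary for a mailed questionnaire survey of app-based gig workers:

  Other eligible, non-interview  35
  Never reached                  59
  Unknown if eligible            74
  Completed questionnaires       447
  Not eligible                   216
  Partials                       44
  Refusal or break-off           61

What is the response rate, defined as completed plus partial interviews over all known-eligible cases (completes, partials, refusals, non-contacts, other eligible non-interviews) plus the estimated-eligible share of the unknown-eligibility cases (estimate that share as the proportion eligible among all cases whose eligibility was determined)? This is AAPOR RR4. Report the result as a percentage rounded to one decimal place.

Num: 447 + 44 = 491
Determined eligible: 447 + 44 + 61 + 59 + 35 = 646
e = 646 / (646 + 216) = 646 / 862 = 0.7494
Estimated eligible among unknowns: 0.7494 × 74 = 55.46
Base: 646 + 55.46 = 701.46
RR4 = 491 / 701.46 = 0.7000

70.0%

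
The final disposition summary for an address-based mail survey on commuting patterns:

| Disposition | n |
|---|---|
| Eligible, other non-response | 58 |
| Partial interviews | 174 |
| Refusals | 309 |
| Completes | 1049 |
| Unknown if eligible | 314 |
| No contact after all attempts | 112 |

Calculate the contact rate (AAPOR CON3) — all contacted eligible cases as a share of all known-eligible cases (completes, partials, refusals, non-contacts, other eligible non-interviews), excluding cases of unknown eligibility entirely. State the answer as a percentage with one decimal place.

93.4%

Numerator → 1049 + 174 + 309 + 58 = 1590
Denom → 1049 + 174 + 309 + 112 + 58 = 1702
CON3 = 1590 / 1702 = 0.9342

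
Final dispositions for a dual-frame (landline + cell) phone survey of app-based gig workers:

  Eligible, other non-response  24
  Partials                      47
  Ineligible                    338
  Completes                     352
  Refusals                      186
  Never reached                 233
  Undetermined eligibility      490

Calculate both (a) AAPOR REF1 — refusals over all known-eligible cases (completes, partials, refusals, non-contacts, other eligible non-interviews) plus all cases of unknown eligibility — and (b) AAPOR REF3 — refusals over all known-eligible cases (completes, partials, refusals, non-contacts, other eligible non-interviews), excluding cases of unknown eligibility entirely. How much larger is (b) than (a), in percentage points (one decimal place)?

8.1

Top: 186
Denom: 352 + 47 + 186 + 233 + 24 + 490 = 1332
REF1 = 186 / 1332 = 0.1396
Denom: 352 + 47 + 186 + 233 + 24 = 842
REF3 = 186 / 842 = 0.2209
Difference = 22.09 − 13.96 = 8.13 percentage points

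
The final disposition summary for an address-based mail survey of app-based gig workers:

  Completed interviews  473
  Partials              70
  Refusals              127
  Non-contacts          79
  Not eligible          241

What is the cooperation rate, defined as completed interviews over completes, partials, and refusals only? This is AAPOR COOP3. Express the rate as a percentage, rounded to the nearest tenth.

70.6%

Numerator = 473
Denom = 473 + 70 + 127 = 670
COOP3 = 473 / 670 = 0.7060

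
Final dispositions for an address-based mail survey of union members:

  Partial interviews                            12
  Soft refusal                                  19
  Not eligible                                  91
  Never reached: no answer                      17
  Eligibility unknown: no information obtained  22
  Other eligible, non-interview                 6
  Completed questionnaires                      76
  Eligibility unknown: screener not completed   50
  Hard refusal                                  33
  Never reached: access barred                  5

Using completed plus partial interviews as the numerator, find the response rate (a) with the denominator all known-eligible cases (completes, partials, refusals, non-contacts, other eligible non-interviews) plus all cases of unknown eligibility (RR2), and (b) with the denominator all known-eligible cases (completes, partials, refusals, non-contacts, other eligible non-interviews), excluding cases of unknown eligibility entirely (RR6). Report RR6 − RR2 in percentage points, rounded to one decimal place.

15.7

Declined to participate = 33 + 19 = 52
No answer / not reached = 17 + 5 = 22
Eligibility not determined = 50 + 22 = 72
Top = 76 + 12 = 88
Denom = 76 + 12 + 52 + 22 + 6 + 72 = 240
RR2 = 88 / 240 = 0.3667
Denom = 76 + 12 + 52 + 22 + 6 = 168
RR6 = 88 / 168 = 0.5238
Difference = 52.38 − 36.67 = 15.71 percentage points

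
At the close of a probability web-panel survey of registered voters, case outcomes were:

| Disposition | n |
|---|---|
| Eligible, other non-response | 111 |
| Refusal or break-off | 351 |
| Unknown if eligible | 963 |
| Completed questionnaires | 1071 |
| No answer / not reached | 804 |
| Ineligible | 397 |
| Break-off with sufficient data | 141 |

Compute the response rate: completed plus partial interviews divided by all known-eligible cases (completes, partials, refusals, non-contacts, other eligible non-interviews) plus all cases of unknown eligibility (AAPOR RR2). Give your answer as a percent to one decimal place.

35.2%

Numerator → 1071 + 141 = 1212
Denominator → 1071 + 141 + 351 + 804 + 111 + 963 = 3441
RR2 = 1212 / 3441 = 0.3522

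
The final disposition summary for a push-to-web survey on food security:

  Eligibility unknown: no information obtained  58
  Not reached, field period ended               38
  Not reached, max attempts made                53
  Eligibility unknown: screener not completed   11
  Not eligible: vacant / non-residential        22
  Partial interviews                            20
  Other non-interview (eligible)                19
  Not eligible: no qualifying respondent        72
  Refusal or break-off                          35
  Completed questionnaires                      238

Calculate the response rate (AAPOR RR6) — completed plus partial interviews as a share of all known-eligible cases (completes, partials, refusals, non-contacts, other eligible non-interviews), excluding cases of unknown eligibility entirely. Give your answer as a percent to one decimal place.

64.0%

Non-contacts = 38 + 53 = 91
Eligibility not determined = 11 + 58 = 69
Ineligible = 72 + 22 = 94
Numerator → 238 + 20 = 258
Denom → 238 + 20 + 35 + 91 + 19 = 403
RR6 = 258 / 403 = 0.6402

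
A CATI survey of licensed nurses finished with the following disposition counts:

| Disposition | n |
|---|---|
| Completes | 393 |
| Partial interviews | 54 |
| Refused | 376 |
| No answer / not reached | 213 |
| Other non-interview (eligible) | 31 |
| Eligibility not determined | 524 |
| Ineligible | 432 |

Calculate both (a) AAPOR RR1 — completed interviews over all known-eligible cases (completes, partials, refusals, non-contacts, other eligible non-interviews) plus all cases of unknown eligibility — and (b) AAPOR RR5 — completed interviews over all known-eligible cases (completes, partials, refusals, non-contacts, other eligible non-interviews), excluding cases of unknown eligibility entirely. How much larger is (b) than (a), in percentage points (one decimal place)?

12.1

Top = 393
Denom = 393 + 54 + 376 + 213 + 31 + 524 = 1591
RR1 = 393 / 1591 = 0.2470
Denom = 393 + 54 + 376 + 213 + 31 = 1067
RR5 = 393 / 1067 = 0.3683
Difference = 36.83 − 24.70 = 12.13 percentage points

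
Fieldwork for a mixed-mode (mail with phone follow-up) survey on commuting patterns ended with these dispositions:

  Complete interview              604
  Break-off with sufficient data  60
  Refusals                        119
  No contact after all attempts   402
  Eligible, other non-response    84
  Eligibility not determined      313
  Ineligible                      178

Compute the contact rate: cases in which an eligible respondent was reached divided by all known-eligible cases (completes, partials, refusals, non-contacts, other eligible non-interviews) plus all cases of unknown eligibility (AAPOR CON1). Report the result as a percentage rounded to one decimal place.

Num: 604 + 60 + 119 + 84 = 867
Base: 604 + 60 + 119 + 402 + 84 + 313 = 1582
CON1 = 867 / 1582 = 0.5480

54.8%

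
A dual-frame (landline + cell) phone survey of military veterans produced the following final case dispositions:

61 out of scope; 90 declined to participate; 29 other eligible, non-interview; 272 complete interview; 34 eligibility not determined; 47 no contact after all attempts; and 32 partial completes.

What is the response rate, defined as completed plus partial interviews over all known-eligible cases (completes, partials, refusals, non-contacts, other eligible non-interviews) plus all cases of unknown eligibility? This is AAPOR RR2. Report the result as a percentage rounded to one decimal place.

60.3%

Numerator: 272 + 32 = 304
Denom: 272 + 32 + 90 + 47 + 29 + 34 = 504
RR2 = 304 / 504 = 0.6032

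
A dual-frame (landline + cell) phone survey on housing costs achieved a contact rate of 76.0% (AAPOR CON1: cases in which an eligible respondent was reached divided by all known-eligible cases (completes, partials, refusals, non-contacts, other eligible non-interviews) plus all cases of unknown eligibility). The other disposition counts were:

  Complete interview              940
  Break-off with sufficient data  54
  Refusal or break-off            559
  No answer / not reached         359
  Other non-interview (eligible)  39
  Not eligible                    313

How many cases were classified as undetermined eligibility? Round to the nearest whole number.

144

Top → 940 + 54 + 559 + 39 = 1592
CON1 = 1592 / D = 0.760
D = 1592 / 0.760 = 2094.7
Remaining denominator categories sum to 1951
undetermined eligibility = 2094.7 − 1951 ≈ 144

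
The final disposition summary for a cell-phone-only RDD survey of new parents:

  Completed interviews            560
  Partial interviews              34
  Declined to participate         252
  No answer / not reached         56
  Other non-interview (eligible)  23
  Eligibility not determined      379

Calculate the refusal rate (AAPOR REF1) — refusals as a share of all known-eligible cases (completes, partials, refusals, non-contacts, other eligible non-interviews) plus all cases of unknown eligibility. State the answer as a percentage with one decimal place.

19.3%

Top: 252
Denom: 560 + 34 + 252 + 56 + 23 + 379 = 1304
REF1 = 252 / 1304 = 0.1933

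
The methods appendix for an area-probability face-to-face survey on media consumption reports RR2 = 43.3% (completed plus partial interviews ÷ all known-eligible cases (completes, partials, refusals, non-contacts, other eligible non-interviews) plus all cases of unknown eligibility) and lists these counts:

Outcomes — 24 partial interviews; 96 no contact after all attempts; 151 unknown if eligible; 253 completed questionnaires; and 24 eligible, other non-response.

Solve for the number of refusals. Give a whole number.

Numerator → 253 + 24 = 277
RR2 = 277 / D = 0.433
D = 277 / 0.433 = 639.7
Rest of base = 548
refusals = 639.7 − 548 ≈ 92

92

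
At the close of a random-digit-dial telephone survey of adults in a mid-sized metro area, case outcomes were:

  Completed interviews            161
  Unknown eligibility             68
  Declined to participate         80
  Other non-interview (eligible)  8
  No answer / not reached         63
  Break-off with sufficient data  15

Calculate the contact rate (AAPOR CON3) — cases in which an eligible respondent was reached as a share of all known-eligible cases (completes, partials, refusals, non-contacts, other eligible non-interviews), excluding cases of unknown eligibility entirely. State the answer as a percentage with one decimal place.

80.7%

Num: 161 + 15 + 80 + 8 = 264
Denom: 161 + 15 + 80 + 63 + 8 = 327
CON3 = 264 / 327 = 0.8073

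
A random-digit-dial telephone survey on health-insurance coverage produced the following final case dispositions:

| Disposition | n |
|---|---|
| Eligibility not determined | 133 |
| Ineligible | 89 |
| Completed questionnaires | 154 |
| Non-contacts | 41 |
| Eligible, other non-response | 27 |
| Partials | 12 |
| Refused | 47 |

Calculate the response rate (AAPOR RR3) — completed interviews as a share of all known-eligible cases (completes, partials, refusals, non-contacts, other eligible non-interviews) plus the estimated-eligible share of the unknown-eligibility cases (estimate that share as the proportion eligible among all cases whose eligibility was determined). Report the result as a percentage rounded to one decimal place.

40.3%

Numerator = 154
Determined eligible = 154 + 12 + 47 + 41 + 27 = 281
e = 281 / (281 + 89) = 281 / 370 = 0.7595
Estimated eligible among unknowns = 0.7595 × 133 = 101.01
Base = 281 + 101.01 = 382.01
RR3 = 154 / 382.01 = 0.4031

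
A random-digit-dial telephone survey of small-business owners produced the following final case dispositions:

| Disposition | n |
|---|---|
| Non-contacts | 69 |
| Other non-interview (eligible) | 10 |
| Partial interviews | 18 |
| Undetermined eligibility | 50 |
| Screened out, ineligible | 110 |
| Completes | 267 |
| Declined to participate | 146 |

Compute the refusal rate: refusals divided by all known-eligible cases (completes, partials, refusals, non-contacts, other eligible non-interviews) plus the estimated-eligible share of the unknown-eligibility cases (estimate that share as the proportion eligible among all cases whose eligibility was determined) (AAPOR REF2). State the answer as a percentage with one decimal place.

26.5%

Numerator → 146
Determined eligible → 267 + 18 + 146 + 69 + 10 = 510
e = 510 / (510 + 110) = 510 / 620 = 0.8226
Estimated eligible among unknowns → 0.8226 × 50 = 41.13
Denom → 510 + 41.13 = 551.13
REF2 = 146 / 551.13 = 0.2649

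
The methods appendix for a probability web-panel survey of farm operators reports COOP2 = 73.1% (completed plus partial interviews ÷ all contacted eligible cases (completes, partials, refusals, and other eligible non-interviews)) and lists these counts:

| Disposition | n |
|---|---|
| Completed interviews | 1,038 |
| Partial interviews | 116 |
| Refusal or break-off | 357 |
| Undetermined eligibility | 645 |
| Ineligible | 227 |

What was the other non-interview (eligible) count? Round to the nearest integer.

68

Top = 1038 + 116 = 1154
COOP2 = 1154 / D = 0.731
D = 1154 / 0.731 = 1578.7
Rest of base = 1511
other non-interview (eligible) = 1578.7 − 1511 ≈ 68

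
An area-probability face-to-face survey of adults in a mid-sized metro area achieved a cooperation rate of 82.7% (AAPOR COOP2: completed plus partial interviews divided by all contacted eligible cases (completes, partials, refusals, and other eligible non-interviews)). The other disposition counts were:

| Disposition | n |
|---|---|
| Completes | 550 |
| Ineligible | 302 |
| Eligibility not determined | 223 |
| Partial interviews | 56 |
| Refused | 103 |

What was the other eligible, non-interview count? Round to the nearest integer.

24

Numerator = 550 + 56 = 606
COOP2 = 606 / D = 0.827
D = 606 / 0.827 = 732.8
Other denominator terms total 709
other eligible, non-interview = 732.8 − 709 ≈ 24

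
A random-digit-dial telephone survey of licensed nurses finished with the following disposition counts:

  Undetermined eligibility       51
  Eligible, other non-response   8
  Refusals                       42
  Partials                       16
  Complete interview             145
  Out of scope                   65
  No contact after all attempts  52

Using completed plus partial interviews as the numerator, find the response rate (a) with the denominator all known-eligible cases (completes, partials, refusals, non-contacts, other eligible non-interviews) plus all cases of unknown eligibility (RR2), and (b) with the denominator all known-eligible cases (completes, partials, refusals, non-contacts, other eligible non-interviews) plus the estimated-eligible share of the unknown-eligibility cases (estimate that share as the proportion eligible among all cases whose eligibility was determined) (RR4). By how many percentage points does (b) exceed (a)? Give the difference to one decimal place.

Top → 145 + 16 = 161
Denominator → 145 + 16 + 42 + 52 + 8 + 51 = 314
RR2 = 161 / 314 = 0.5127
Known eligible → 145 + 16 + 42 + 52 + 8 = 263
e = 263 / (263 + 65) = 263 / 328 = 0.8018
Eligible share of unknowns → 0.8018 × 51 = 40.89
Denominator → 263 + 40.89 = 303.89
RR4 = 161 / 303.89 = 0.5298
Difference = 52.98 − 51.27 = 1.71 percentage points

1.7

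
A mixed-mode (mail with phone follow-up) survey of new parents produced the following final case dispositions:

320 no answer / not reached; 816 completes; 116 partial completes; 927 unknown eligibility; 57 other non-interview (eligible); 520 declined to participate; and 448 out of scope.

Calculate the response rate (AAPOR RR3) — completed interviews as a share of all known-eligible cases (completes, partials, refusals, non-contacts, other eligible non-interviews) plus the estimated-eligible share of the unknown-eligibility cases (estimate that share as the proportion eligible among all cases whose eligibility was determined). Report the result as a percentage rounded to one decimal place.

Num = 816
Eligible (known) = 816 + 116 + 520 + 320 + 57 = 1829
e = 1829 / (1829 + 448) = 1829 / 2277 = 0.8032
Eligible share of unknowns = 0.8032 × 927 = 744.57
Base = 1829 + 744.57 = 2573.57
RR3 = 816 / 2573.57 = 0.3171

31.7%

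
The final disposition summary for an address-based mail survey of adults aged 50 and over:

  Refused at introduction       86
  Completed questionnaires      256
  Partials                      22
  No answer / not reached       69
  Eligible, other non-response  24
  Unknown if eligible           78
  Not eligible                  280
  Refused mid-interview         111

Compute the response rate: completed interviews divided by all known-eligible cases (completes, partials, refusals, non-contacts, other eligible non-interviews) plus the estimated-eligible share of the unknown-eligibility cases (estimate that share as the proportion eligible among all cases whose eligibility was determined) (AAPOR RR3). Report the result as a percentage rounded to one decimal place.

Refused = 86 + 111 = 197
Top → 256
Known eligible → 256 + 22 + 197 + 69 + 24 = 568
e = 568 / (568 + 280) = 568 / 848 = 0.6698
Estimated eligible among unknowns → 0.6698 × 78 = 52.24
Denominator → 568 + 52.24 = 620.24
RR3 = 256 / 620.24 = 0.4127

41.3%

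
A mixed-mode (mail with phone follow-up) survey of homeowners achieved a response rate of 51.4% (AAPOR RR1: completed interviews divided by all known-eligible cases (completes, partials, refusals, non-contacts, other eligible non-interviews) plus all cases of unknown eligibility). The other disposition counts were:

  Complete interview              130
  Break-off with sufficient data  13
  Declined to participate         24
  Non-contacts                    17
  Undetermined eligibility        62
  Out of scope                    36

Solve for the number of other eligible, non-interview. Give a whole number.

RR1 = 130 / D = 0.514
D = 130 / 0.514 = 252.9
Remaining denominator categories sum to 246
other eligible, non-interview = 252.9 − 246 ≈ 7

7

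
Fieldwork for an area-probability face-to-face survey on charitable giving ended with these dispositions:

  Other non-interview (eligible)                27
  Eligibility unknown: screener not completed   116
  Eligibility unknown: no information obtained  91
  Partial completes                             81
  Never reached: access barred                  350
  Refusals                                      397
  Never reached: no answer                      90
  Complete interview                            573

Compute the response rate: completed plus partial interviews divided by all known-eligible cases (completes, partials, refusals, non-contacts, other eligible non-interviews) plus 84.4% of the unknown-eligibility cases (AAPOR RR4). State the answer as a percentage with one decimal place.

No answer / not reached = 90 + 350 = 440
Unknown if eligible = 116 + 91 = 207
Numerator → 573 + 81 = 654
Known eligible → 573 + 81 + 397 + 440 + 27 = 1518
e × U → 0.8440 × 207 = 174.71
Base → 1518 + 174.71 = 1692.71
RR4 = 654 / 1692.71 = 0.3864

38.6%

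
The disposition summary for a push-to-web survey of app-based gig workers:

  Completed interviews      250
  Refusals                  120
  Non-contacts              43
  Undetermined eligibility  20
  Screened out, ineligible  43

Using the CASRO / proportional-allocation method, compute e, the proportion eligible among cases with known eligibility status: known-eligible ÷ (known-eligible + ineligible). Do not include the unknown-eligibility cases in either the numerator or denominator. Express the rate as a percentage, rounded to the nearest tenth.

Determined eligible: 250 + 120 + 43 = 413
e = 413 / (413 + 43) = 413 / 456 = 0.9057

90.6%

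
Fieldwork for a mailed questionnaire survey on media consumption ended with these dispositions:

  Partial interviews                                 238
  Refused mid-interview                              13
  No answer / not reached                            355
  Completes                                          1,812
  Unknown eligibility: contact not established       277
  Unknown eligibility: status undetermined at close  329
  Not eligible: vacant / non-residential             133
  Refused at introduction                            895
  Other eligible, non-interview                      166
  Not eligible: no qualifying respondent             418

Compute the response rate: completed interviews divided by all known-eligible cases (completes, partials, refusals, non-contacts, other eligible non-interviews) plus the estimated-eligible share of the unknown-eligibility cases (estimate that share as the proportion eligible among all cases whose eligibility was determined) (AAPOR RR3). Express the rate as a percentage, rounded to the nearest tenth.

Refusal or break-off = 895 + 13 = 908
Unknown eligibility = 277 + 329 = 606
Out of scope = 418 + 133 = 551
Numerator → 1812
Determined eligible → 1812 + 238 + 908 + 355 + 166 = 3479
e = 3479 / (3479 + 551) = 3479 / 4030 = 0.8633
Eligible share of unknowns → 0.8633 × 606 = 523.16
Denominator → 3479 + 523.16 = 4002.16
RR3 = 1812 / 4002.16 = 0.4528

45.3%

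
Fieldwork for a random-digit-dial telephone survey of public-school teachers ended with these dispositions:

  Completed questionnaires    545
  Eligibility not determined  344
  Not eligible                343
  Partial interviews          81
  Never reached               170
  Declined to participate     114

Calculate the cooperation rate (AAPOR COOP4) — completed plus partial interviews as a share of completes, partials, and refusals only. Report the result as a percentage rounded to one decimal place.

84.6%

Numerator = 545 + 81 = 626
Base = 545 + 81 + 114 = 740
COOP4 = 626 / 740 = 0.8459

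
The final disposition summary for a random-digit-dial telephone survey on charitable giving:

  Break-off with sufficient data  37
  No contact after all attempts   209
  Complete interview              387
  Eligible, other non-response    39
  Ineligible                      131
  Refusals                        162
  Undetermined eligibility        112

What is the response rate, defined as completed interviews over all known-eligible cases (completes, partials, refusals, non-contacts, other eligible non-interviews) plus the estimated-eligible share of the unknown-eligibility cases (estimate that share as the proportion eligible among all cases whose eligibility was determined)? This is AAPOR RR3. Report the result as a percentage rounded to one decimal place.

41.6%

Num: 387
Known eligible: 387 + 37 + 162 + 209 + 39 = 834
e = 834 / (834 + 131) = 834 / 965 = 0.8642
Eligible share of unknowns: 0.8642 × 112 = 96.79
Denominator: 834 + 96.79 = 930.79
RR3 = 387 / 930.79 = 0.4158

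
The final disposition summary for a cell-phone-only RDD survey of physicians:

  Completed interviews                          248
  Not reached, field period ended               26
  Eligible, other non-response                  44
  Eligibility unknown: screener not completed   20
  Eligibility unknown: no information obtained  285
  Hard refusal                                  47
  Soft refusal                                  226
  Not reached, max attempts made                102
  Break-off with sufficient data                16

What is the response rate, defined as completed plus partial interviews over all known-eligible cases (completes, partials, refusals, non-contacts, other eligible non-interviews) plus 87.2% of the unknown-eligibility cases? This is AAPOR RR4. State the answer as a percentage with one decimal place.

27.1%

Declined to participate = 47 + 226 = 273
Never reached = 26 + 102 = 128
Unknown eligibility = 20 + 285 = 305
Top → 248 + 16 = 264
Determined eligible → 248 + 16 + 273 + 128 + 44 = 709
e × U → 0.8720 × 305 = 265.96
Base → 709 + 265.96 = 974.96
RR4 = 264 / 974.96 = 0.2708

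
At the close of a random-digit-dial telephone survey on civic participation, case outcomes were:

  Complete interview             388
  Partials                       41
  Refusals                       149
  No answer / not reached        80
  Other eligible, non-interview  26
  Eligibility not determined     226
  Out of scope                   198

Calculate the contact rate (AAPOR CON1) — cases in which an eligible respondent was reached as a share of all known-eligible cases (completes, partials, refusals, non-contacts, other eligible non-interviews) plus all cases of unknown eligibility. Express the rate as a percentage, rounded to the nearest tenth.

Num → 388 + 41 + 149 + 26 = 604
Denom → 388 + 41 + 149 + 80 + 26 + 226 = 910
CON1 = 604 / 910 = 0.6637

66.4%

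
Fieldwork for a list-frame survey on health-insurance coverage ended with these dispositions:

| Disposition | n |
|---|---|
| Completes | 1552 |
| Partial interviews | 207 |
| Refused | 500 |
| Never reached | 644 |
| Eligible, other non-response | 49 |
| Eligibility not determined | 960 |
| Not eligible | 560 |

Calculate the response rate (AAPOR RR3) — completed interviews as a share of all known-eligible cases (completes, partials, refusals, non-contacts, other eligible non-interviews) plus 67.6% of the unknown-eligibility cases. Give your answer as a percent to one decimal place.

43.1%

Num: 1552
Eligible (known): 1552 + 207 + 500 + 644 + 49 = 2952
Eligible share of unknowns: 0.6760 × 960 = 648.96
Denominator: 2952 + 648.96 = 3600.96
RR3 = 1552 / 3600.96 = 0.4310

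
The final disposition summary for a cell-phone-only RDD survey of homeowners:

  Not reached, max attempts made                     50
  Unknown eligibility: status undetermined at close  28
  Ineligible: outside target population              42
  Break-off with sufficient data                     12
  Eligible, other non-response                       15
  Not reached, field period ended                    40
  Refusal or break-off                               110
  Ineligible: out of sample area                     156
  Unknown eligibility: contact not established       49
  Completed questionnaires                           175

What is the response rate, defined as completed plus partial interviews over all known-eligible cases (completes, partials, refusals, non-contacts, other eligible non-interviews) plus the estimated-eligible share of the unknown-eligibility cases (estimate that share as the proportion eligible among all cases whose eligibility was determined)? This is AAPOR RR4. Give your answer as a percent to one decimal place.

41.2%

No answer / not reached = 40 + 50 = 90
Undetermined eligibility = 49 + 28 = 77
Not eligible = 42 + 156 = 198
Num = 175 + 12 = 187
Determined eligible = 175 + 12 + 110 + 90 + 15 = 402
e = 402 / (402 + 198) = 402 / 600 = 0.6700
e × U = 0.6700 × 77 = 51.59
Denominator = 402 + 51.59 = 453.59
RR4 = 187 / 453.59 = 0.4123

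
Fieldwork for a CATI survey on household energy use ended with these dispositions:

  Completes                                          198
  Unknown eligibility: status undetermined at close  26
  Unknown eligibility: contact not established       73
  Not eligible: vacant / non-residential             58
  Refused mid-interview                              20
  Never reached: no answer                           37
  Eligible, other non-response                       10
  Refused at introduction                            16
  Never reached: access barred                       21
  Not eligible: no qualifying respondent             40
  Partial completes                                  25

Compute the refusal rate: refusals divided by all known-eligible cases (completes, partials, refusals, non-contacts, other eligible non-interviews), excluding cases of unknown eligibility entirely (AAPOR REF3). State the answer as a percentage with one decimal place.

11.0%

Declined to participate = 16 + 20 = 36
No answer / not reached = 37 + 21 = 58
Unknown eligibility = 73 + 26 = 99
Not eligible = 40 + 58 = 98
Num → 36
Denominator → 198 + 25 + 36 + 58 + 10 = 327
REF3 = 36 / 327 = 0.1101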